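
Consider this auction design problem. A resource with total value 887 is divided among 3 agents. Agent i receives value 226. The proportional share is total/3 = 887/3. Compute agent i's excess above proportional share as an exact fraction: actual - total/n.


Step 1: Proportional share = 887/3
Step 2: Agent's actual allocation = 226
Step 3: Excess = 226 - 887/3 = -209/3

-209/3


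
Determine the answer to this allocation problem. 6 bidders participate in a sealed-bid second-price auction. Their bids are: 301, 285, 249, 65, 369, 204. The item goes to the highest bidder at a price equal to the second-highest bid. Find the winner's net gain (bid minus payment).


Step 1: Sort bids in descending order: 369, 301, 285, 249, 204, 65
Step 2: The winning bid is the highest: 369
Step 3: The payment equals the second-highest bid: 301
Step 4: Surplus = winner's bid - payment = 369 - 301 = 68

68


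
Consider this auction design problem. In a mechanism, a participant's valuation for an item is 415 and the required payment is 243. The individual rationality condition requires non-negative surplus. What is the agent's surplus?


Step 1: Surplus = value - payment = 415 - 243 = 172
Step 2: IR is satisfied (surplus >= 0)

172


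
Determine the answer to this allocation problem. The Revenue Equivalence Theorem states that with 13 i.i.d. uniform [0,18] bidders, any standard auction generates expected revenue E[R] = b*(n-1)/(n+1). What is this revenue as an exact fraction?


Step 1: By Revenue Equivalence, expected revenue = b*(n-1)/(n+1)
Step 2: Substituting n = 13, b = 18
Step 3: Revenue = 18*(13-1)/(13+1) = 18*12/14
Step 4: Revenue = 216/14 = 108/7

108/7


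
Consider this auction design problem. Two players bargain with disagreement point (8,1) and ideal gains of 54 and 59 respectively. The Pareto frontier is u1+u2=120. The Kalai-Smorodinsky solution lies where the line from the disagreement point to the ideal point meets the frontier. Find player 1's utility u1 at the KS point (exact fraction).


Step 1: At the KS point, (u1-d1)/r1 = (u2-d2)/r2 = t and u1+u2 = 120
Step 2: u1 = d1 + r1*t and u2 = d2 + r2*t, so (d1 + r1*t) + (d2 + r2*t) = 120
Step 3: t = (120 - 8 - 1)/(54 + 59) = 111/113
Step 4: u1 = d1 + r1*t = 8 + 54 * 111/113 = 6898/113
Step 5: (Check: u2 = d2 + r2*t = 6662/113; u1+u2 = 6898/113 + 6662/113 = 120, on the frontier.)

6898/113


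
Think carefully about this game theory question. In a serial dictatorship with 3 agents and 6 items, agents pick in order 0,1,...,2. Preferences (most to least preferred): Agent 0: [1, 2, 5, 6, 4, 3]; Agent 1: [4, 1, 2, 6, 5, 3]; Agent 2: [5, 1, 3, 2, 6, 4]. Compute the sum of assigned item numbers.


Step 1: Agent 0 picks item 1
Step 2: Agent 1 picks item 4
Step 3: Agent 2 picks item 5
Step 4: Sum = 1 + 4 + 5 = 10

10


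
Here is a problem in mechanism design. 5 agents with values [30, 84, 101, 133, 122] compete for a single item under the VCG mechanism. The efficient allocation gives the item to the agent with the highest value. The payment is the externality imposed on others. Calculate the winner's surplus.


Step 1: The winner is the agent with the highest value: agent 3 with value 133
Step 2: Values of other agents: [30, 84, 101, 122]
Step 3: VCG payment = max of others' values = 122
Step 4: Surplus = 133 - 122 = 11

11


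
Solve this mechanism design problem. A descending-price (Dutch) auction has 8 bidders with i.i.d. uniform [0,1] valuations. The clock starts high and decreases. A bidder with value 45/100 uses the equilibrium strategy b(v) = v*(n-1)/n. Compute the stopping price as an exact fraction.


Step 1: Dutch auctions are strategically equivalent to first-price auctions
Step 2: The equilibrium bid is b(v) = v*(n-1)/n
Step 3: b = 9/20 * 7/8
Step 4: b = 63/160

63/160


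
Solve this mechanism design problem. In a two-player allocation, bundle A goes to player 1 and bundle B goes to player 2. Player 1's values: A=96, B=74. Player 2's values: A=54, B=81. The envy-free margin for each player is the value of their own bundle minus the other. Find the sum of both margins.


Step 1: Player 1's margin = v1(A) - v1(B) = 96 - 74 = 22
Step 2: Player 2's margin = v2(B) - v2(A) = 81 - 54 = 27
Step 3: Total margin = 22 + 27 = 49

49


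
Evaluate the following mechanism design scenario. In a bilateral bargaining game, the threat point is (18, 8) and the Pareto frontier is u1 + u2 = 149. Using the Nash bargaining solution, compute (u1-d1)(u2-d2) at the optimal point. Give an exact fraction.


Step 1: The Nash solution splits surplus symmetrically above the disagreement point
Step 2: u1 = (total + d1 - d2)/2 = (149 + 18 - 8)/2 = 159/2
Step 3: u2 = (total - d1 + d2)/2 = (149 - 18 + 8)/2 = 139/2
Step 4: Nash product = (159/2 - 18) * (139/2 - 8)
Step 5: = 123/2 * 123/2 = 15129/4

15129/4


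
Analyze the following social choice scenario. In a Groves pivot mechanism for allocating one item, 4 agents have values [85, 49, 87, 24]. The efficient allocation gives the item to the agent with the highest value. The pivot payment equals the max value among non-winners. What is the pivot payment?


Step 1: The efficient winner is agent 2 with value 87
Step 2: Other agents' values: [85, 49, 24]
Step 3: Pivot payment = max(others) = 85
Step 4: The winner pays 85

85


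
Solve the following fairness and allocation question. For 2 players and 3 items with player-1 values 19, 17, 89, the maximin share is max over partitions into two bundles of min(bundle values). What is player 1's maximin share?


Step 1: Item values = 19, 17, 89
Step 2: Enumerate all 2-bundle partitions and take the smaller bundle:
  Partition 1: {19} vs {17,89} -> bundles 19, 106; min = 19
  Partition 2: {17} vs {19,89} -> bundles 17, 108; min = 17
  Partition 3: {89} vs {19,17} -> bundles 89, 36; min = 36
Step 3: MMS = max(19, 17, 36) = 36

36


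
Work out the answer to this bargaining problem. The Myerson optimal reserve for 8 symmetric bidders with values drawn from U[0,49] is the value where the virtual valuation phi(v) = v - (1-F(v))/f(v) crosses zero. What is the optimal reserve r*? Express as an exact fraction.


Step 1: For U[0,49], F(v) = v/49 and f(v) = 1/49
Step 2: phi(v) = v - (1 - v/49)/(1/49) = v - (49 - v) = 2v - 49
Step 3: Set phi(r*) = 0: 2r* - 49 = 0
Step 4: r* = 49/2 (the number of bidders n = 8 does not enter)

49/2


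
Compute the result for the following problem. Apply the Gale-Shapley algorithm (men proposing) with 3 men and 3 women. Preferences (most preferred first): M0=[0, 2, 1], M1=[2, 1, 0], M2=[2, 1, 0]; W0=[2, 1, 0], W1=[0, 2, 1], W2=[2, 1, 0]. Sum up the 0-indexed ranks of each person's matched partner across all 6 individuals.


Step 1: Run Gale-Shapley (men propose, women hold best offer):
  M0 proposes to W0; she accepts
  M1 proposes to W2; she accepts
  M2 proposes to W2; she switches from M1
  M1 proposes to W1; she accepts
Step 2: Final matching: W0-M0, W1-M1, W2-M2
Step 3: 0-indexed ranks (man's rank of his match, then woman's): 0 + 2 + 1 + 2 + 0 + 0
Step 4: Total rank sum = 5

5


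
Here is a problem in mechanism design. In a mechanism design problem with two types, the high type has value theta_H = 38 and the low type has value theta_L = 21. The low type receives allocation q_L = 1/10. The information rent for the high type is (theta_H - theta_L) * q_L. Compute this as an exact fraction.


Step 1: theta_H - theta_L = 38 - 21 = 17
Step 2: Information rent = (theta_H - theta_L) * q_L
Step 3: = 17 * 1/10
Step 4: = 17/10

17/10


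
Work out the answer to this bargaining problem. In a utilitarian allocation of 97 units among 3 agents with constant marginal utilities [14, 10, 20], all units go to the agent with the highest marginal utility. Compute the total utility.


Step 1: The marginal utilities are [14, 10, 20]
Step 2: The highest marginal utility is 20
Step 3: All 97 units go to that agent
Step 4: Total utility = 20 * 97 = 1940

1940


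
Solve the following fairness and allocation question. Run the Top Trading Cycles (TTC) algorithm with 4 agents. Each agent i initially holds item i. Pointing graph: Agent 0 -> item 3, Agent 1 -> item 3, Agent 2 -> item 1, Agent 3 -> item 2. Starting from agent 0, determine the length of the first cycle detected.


Step 1: Trace the pointer graph from agent 0: 0 -> 3 -> 2 -> 1 -> 3
Step 2: A cycle is detected when we revisit agent 3
Step 3: The cycle is: 3 -> 2 -> 1 -> 3
Step 4: Cycle length = 3

3


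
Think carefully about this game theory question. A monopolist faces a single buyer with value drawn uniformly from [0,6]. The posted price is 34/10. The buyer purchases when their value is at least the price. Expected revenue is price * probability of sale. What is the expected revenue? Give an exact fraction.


Step 1: Posted price r = 17/5, value support [0,6]
Step 2: P(v >= r) = (6 - 17/5)/6 = 13/30
Step 3: Expected revenue = r * P(v >= r) = 17/5 * 13/30
Step 4: Revenue = 221/150

221/150


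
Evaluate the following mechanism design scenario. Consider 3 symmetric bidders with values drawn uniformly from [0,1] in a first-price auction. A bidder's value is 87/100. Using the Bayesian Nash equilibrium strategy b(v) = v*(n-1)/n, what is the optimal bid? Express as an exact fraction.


Step 1: The symmetric BNE bidding function is b(v) = v * (n-1) / n
Step 2: Substitute v = 87/100 and n = 3
Step 3: b = 87/100 * 2/3
Step 4: b = 29/50

29/50


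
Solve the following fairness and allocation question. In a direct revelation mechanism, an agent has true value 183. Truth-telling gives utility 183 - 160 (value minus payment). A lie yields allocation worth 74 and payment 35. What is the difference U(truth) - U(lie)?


Step 1: U(truth) = value - payment = 183 - 160 = 23
Step 2: U(lie) = allocation - payment = 74 - 35 = 39
Step 3: IC gap = 23 - 39 = -16

-16


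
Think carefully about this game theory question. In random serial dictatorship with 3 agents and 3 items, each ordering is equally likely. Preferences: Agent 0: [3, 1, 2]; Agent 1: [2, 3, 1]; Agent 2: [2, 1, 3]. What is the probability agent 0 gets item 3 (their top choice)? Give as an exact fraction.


Step 1: Agent 0 wants item 3
Step 2: There are 6 possible orderings of agents
Step 3: In 5 orderings, agent 0 gets item 3
Step 4: Probability = 5/6

5/6


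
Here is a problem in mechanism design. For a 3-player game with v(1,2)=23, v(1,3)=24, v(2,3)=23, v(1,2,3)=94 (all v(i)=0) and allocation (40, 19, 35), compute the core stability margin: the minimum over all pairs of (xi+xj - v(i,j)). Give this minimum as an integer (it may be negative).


Step 1: Slack for coalition (1,2): x1+x2 - v12 = 59 - 23 = 36
Step 2: Slack for coalition (1,3): x1+x3 - v13 = 75 - 24 = 51
Step 3: Slack for coalition (2,3): x2+x3 - v23 = 54 - 23 = 31
Step 4: Minimum slack = min(36, 51, 31) = 31, attained by (2,3); no pair can gain by deviating, so the allocation is in the core

31


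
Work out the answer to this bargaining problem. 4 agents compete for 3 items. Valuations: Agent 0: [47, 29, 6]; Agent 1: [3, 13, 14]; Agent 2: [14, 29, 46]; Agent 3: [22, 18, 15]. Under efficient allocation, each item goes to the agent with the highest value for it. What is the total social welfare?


Step 1: For each item, find the maximum value among all agents.
Step 2: Item 0 -> Agent 0 (value 47)
Step 3: Item 1 -> Agent 0 (value 29)
Step 4: Item 2 -> Agent 2 (value 46)
Step 5: Total welfare = 47 + 29 + 46 = 122

122


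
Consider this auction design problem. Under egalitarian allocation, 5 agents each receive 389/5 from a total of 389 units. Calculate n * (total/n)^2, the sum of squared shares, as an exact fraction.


Step 1: Each agent's share = 389/5
Step 2: Square of each share = (389/5)^2 = 151321/25
Step 3: Sum of squares = 5 * 151321/25 = 151321/5

151321/5


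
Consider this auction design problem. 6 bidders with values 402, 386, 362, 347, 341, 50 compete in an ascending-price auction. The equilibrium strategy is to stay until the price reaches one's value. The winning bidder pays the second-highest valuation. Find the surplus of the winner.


Step 1: Identify the highest value: 402
Step 2: Identify the second-highest value: 386
Step 3: The final price = second-highest value = 386
Step 4: Surplus = 402 - 386 = 16

16


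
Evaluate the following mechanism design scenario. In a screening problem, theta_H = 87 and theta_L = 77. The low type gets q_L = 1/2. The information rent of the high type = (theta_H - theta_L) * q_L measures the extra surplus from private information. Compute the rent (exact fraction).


Step 1: theta_H - theta_L = 87 - 77 = 10
Step 2: Information rent = (theta_H - theta_L) * q_L
Step 3: = 10 * 1/2
Step 4: = 5

5


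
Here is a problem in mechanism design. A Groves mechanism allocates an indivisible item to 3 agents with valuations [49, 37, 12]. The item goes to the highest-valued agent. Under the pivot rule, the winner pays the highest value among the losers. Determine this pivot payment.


Step 1: The efficient winner is agent 0 with value 49
Step 2: Other agents' values: [37, 12]
Step 3: Pivot payment = max(others) = 37
Step 4: The winner pays 37

37


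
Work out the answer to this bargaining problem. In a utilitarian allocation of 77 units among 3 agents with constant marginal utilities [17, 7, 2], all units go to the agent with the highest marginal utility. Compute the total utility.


Step 1: The marginal utilities are [17, 7, 2]
Step 2: The highest marginal utility is 17
Step 3: All 77 units go to that agent
Step 4: Total utility = 17 * 77 = 1309

1309


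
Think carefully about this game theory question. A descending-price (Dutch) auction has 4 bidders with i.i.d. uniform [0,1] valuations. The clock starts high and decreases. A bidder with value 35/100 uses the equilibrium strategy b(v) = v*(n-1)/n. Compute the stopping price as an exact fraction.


Step 1: Dutch auctions are strategically equivalent to first-price auctions
Step 2: The equilibrium bid is b(v) = v*(n-1)/n
Step 3: b = 7/20 * 3/4
Step 4: b = 21/80

21/80


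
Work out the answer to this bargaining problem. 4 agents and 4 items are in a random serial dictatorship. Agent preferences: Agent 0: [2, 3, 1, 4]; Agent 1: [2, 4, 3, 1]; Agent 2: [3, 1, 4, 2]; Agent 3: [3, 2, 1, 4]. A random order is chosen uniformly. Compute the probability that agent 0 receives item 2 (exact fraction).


Step 1: Agent 0 wants item 2
Step 2: There are 24 possible orderings of agents
Step 3: In 11 orderings, agent 0 gets item 2
Step 4: Probability = 11/24

11/24


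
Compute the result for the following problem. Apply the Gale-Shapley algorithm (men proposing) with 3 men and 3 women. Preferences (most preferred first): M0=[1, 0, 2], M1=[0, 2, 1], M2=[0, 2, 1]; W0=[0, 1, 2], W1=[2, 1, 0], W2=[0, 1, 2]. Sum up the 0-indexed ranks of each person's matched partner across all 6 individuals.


Step 1: Run Gale-Shapley (men propose, women hold best offer):
  M0 proposes to W1; she accepts
  M1 proposes to W0; she accepts
  M2 proposes to W0; rejected
  M2 proposes to W2; she accepts
Step 2: Final matching: W0-M1, W1-M0, W2-M2
Step 3: 0-indexed ranks (man's rank of his match, then woman's): 0 + 1 + 0 + 2 + 1 + 2
Step 4: Total rank sum = 6

6


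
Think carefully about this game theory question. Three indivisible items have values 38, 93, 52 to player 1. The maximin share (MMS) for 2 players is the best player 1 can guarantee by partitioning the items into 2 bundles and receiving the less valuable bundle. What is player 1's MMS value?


Step 1: Item values = 38, 93, 52
Step 2: Enumerate all 2-bundle partitions and take the smaller bundle:
  Partition 1: {38} vs {93,52} -> bundles 38, 145; min = 38
  Partition 2: {93} vs {38,52} -> bundles 93, 90; min = 90
  Partition 3: {52} vs {38,93} -> bundles 52, 131; min = 52
Step 3: MMS = max(38, 90, 52) = 90

90


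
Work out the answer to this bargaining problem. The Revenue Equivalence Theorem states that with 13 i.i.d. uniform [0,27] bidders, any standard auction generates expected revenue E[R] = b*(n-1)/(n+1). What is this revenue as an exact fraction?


Step 1: By Revenue Equivalence, expected revenue = b*(n-1)/(n+1)
Step 2: Substituting n = 13, b = 27
Step 3: Revenue = 27*(13-1)/(13+1) = 27*12/14
Step 4: Revenue = 324/14 = 162/7

162/7


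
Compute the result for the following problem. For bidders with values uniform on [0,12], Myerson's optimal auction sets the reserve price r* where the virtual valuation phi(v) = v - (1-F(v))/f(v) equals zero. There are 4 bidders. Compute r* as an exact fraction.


Step 1: For U[0,12], F(v) = v/12 and f(v) = 1/12
Step 2: phi(v) = v - (1 - v/12)/(1/12) = v - (12 - v) = 2v - 12
Step 3: Set phi(r*) = 0: 2r* - 12 = 0
Step 4: r* = 12/2 = 6 (the number of bidders n = 4 does not enter)

6


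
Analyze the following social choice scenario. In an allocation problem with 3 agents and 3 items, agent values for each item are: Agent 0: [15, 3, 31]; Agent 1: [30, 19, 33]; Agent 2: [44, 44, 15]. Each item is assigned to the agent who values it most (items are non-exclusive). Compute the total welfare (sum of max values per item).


Step 1: For each item, find the maximum value among all agents.
Step 2: Item 0 -> Agent 2 (value 44)
Step 3: Item 1 -> Agent 2 (value 44)
Step 4: Item 2 -> Agent 1 (value 33)
Step 5: Total welfare = 44 + 44 + 33 = 121

121


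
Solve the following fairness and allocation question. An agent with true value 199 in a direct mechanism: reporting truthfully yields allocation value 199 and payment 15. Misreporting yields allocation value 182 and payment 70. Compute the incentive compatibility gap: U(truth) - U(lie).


Step 1: U(truth) = value - payment = 199 - 15 = 184
Step 2: U(lie) = allocation - payment = 182 - 70 = 112
Step 3: IC gap = 184 - 112 = 72

72


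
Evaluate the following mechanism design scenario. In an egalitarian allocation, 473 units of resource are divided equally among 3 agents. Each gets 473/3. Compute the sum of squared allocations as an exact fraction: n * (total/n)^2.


Step 1: Each agent's share = 473/3
Step 2: Square of each share = (473/3)^2 = 223729/9
Step 3: Sum of squares = 3 * 223729/9 = 223729/3

223729/3


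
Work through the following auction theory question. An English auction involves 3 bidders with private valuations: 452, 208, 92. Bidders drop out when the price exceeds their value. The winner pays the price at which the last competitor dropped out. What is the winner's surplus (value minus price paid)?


Step 1: Identify the highest value: 452
Step 2: Identify the second-highest value: 208
Step 3: The final price = second-highest value = 208
Step 4: Surplus = 452 - 208 = 244

244


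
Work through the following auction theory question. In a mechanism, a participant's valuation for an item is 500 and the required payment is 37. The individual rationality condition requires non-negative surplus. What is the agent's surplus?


Step 1: Surplus = value - payment = 500 - 37 = 463
Step 2: IR is satisfied (surplus >= 0)

463


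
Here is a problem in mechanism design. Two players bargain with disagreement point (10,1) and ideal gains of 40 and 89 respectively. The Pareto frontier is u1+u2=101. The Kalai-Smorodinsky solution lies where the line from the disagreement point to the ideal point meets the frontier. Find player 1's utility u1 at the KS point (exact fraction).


Step 1: At the KS point, (u1-d1)/r1 = (u2-d2)/r2 = t and u1+u2 = 101
Step 2: u1 = d1 + r1*t and u2 = d2 + r2*t, so (d1 + r1*t) + (d2 + r2*t) = 101
Step 3: t = (101 - 10 - 1)/(40 + 89) = 90/129 = 30/43
Step 4: u1 = d1 + r1*t = 10 + 40 * 30/43 = 1630/43
Step 5: (Check: u2 = d2 + r2*t = 2713/43; u1+u2 = 1630/43 + 2713/43 = 101, on the frontier.)

1630/43


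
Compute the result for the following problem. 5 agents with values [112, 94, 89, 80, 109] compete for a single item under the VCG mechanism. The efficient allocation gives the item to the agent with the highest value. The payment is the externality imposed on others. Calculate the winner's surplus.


Step 1: The winner is the agent with the highest value: agent 0 with value 112
Step 2: Values of other agents: [94, 89, 80, 109]
Step 3: VCG payment = max of others' values = 109
Step 4: Surplus = 112 - 109 = 3

3


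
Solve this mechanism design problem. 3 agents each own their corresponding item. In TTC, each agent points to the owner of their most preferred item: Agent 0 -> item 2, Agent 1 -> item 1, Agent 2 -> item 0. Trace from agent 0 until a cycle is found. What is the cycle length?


Step 1: Trace the pointer graph from agent 0: 0 -> 2 -> 0
Step 2: A cycle is detected when we revisit agent 0
Step 3: The cycle is: 0 -> 2 -> 0
Step 4: Cycle length = 2

2


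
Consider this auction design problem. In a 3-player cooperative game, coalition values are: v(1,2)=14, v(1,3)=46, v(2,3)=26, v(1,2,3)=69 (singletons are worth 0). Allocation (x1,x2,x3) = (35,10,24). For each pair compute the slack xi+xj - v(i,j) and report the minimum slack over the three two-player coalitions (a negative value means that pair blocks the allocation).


Step 1: Slack for coalition (1,2): x1+x2 - v12 = 45 - 14 = 31
Step 2: Slack for coalition (1,3): x1+x3 - v13 = 59 - 46 = 13
Step 3: Slack for coalition (2,3): x2+x3 - v23 = 34 - 26 = 8
Step 4: Minimum slack = min(31, 13, 8) = 8, attained by (2,3); no pair can gain by deviating, so the allocation is in the core

8


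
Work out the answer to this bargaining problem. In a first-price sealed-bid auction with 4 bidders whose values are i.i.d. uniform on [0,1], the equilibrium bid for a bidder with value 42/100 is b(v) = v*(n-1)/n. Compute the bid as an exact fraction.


Step 1: The symmetric BNE bidding function is b(v) = v * (n-1) / n
Step 2: Substitute v = 21/50 and n = 4
Step 3: b = 21/50 * 3/4
Step 4: b = 63/200

63/200


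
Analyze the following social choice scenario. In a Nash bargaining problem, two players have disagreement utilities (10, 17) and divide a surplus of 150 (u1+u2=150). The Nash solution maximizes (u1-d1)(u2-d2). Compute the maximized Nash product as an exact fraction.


Step 1: The Nash solution splits surplus symmetrically above the disagreement point
Step 2: u1 = (total + d1 - d2)/2 = (150 + 10 - 17)/2 = 143/2
Step 3: u2 = (total - d1 + d2)/2 = (150 - 10 + 17)/2 = 157/2
Step 4: Nash product = (143/2 - 10) * (157/2 - 17)
Step 5: = 123/2 * 123/2 = 15129/4

15129/4


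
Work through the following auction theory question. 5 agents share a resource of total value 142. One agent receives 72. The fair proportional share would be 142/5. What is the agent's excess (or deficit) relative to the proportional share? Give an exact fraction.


Step 1: Proportional share = 142/5
Step 2: Agent's actual allocation = 72
Step 3: Excess = 72 - 142/5 = 218/5

218/5


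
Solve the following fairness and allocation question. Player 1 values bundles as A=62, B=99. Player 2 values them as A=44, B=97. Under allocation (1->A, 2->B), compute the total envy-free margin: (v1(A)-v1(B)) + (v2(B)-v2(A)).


Step 1: Player 1's margin = v1(A) - v1(B) = 62 - 99 = -37
Step 2: Player 2's margin = v2(B) - v2(A) = 97 - 44 = 53
Step 3: Total margin = -37 + 53 = 16

16


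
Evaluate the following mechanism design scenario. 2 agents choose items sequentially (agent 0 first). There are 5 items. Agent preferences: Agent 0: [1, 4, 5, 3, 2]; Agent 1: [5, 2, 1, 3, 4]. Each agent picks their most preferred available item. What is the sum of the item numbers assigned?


Step 1: Agent 0 picks item 1
Step 2: Agent 1 picks item 5
Step 3: Sum = 1 + 5 = 6

6


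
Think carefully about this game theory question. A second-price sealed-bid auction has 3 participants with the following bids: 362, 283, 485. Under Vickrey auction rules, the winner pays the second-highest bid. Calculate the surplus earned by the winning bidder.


Step 1: Sort bids in descending order: 485, 362, 283
Step 2: The winning bid is the highest: 485
Step 3: The payment equals the second-highest bid: 362
Step 4: Surplus = winner's bid - payment = 485 - 362 = 123

123


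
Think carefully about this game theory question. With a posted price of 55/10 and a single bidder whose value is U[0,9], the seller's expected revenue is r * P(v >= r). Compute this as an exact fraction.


Step 1: Posted price r = 11/2, value support [0,9]
Step 2: P(v >= r) = (9 - 11/2)/9 = 7/18
Step 3: Expected revenue = r * P(v >= r) = 11/2 * 7/18
Step 4: Revenue = 77/36

77/36


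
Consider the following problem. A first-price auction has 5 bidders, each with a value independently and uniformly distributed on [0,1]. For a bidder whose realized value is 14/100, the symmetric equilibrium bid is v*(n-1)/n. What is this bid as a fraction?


Step 1: The symmetric BNE bidding function is b(v) = v * (n-1) / n
Step 2: Substitute v = 7/50 and n = 5
Step 3: b = 7/50 * 4/5
Step 4: b = 14/125

14/125


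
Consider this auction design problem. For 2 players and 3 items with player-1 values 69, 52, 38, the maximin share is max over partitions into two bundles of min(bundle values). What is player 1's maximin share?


Step 1: Item values = 69, 52, 38
Step 2: Enumerate all 2-bundle partitions and take the smaller bundle:
  Partition 1: {69} vs {52,38} -> bundles 69, 90; min = 69
  Partition 2: {52} vs {69,38} -> bundles 52, 107; min = 52
  Partition 3: {38} vs {69,52} -> bundles 38, 121; min = 38
Step 3: MMS = max(69, 52, 38) = 69

69


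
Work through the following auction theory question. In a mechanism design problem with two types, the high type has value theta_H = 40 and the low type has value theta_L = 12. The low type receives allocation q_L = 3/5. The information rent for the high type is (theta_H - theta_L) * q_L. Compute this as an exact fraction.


Step 1: theta_H - theta_L = 40 - 12 = 28
Step 2: Information rent = (theta_H - theta_L) * q_L
Step 3: = 28 * 3/5
Step 4: = 84/5

84/5


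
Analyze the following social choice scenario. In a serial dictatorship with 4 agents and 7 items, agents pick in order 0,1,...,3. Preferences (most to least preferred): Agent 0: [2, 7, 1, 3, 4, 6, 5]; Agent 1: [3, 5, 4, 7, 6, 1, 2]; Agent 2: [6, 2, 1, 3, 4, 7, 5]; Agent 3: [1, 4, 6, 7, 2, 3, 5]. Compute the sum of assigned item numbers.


Step 1: Agent 0 picks item 2
Step 2: Agent 1 picks item 3
Step 3: Agent 2 picks item 6
Step 4: Agent 3 picks item 1
Step 5: Sum = 2 + 3 + 6 + 1 = 12

12


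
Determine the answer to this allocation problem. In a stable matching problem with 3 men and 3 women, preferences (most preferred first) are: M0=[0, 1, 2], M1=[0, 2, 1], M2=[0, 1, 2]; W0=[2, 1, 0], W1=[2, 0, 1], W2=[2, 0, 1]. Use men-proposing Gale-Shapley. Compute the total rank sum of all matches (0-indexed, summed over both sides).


Step 1: Run Gale-Shapley (men propose, women hold best offer):
  M0 proposes to W0; she accepts
  M1 proposes to W0; she switches from M0
  M2 proposes to W0; she switches from M1
  M0 proposes to W1; she accepts
  M1 proposes to W2; she accepts
Step 2: Final matching: W0-M2, W1-M0, W2-M1
Step 3: 0-indexed ranks (man's rank of his match, then woman's): 0 + 0 + 1 + 1 + 1 + 2
Step 4: Total rank sum = 5

5


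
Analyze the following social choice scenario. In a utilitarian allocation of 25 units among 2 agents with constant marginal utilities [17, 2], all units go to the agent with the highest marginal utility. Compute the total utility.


Step 1: The marginal utilities are [17, 2]
Step 2: The highest marginal utility is 17
Step 3: All 25 units go to that agent
Step 4: Total utility = 17 * 25 = 425

425


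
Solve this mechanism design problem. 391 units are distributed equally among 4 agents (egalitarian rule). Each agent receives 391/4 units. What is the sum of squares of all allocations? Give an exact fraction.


Step 1: Each agent's share = 391/4
Step 2: Square of each share = (391/4)^2 = 152881/16
Step 3: Sum of squares = 4 * 152881/16 = 152881/4

152881/4


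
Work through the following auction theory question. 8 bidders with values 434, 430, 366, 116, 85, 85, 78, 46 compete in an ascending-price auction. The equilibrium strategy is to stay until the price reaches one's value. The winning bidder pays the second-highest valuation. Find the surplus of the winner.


Step 1: Identify the highest value: 434
Step 2: Identify the second-highest value: 430
Step 3: The final price = second-highest value = 430
Step 4: Surplus = 434 - 430 = 4

4


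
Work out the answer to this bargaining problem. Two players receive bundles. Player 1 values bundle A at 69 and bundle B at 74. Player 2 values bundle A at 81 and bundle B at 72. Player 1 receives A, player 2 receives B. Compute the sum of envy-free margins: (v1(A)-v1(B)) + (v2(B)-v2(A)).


Step 1: Player 1's margin = v1(A) - v1(B) = 69 - 74 = -5
Step 2: Player 2's margin = v2(B) - v2(A) = 72 - 81 = -9
Step 3: Total margin = -5 + -9 = -14

-14


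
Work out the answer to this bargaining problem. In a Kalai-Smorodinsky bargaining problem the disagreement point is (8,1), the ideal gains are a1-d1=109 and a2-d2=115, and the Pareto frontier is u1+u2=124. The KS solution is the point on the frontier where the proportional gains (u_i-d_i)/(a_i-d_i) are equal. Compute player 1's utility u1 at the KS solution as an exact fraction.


Step 1: At the KS point, (u1-d1)/r1 = (u2-d2)/r2 = t and u1+u2 = 124
Step 2: u1 = d1 + r1*t and u2 = d2 + r2*t, so (d1 + r1*t) + (d2 + r2*t) = 124
Step 3: t = (124 - 8 - 1)/(109 + 115) = 115/224
Step 4: u1 = d1 + r1*t = 8 + 109 * 115/224 = 14327/224
Step 5: (Check: u2 = d2 + r2*t = 13449/224; u1+u2 = 14327/224 + 13449/224 = 124, on the frontier.)

14327/224


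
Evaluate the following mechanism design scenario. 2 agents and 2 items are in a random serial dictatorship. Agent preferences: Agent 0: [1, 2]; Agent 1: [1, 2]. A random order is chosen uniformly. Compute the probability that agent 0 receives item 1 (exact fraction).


Step 1: Agent 0 wants item 1
Step 2: There are 2 possible orderings of agents
Step 3: In 1 orderings, agent 0 gets item 1
Step 4: Probability = 1/2

1/2


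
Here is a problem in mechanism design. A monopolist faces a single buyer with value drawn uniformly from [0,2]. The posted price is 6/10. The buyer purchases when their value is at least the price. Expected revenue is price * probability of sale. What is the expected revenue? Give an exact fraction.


Step 1: Posted price r = 3/5, value support [0,2]
Step 2: P(v >= r) = (2 - 3/5)/2 = 7/10
Step 3: Expected revenue = r * P(v >= r) = 3/5 * 7/10
Step 4: Revenue = 21/50

21/50


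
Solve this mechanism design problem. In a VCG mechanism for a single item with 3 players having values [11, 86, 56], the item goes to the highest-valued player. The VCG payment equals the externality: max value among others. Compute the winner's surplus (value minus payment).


Step 1: The winner is the agent with the highest value: agent 1 with value 86
Step 2: Values of other agents: [11, 56]
Step 3: VCG payment = max of others' values = 56
Step 4: Surplus = 86 - 56 = 30

30


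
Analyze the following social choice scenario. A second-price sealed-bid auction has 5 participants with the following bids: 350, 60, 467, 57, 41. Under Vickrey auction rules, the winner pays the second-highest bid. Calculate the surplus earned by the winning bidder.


Step 1: Sort bids in descending order: 467, 350, 60, 57, 41
Step 2: The winning bid is the highest: 467
Step 3: The payment equals the second-highest bid: 350
Step 4: Surplus = winner's bid - payment = 467 - 350 = 117

117


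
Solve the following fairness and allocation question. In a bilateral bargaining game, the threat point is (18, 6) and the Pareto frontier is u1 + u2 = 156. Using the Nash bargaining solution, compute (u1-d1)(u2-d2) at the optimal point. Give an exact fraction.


Step 1: The Nash solution splits surplus symmetrically above the disagreement point
Step 2: u1 = (total + d1 - d2)/2 = (156 + 18 - 6)/2 = 84
Step 3: u2 = (total - d1 + d2)/2 = (156 - 18 + 6)/2 = 72
Step 4: Nash product = (84 - 18) * (72 - 6)
Step 5: = 66 * 66 = 4356

4356


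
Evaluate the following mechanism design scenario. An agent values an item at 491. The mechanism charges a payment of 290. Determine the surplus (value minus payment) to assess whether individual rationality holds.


Step 1: Surplus = value - payment = 491 - 290 = 201
Step 2: IR is satisfied (surplus >= 0)

201


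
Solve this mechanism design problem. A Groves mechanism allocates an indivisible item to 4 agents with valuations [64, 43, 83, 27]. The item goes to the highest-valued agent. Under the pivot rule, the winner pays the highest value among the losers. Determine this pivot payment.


Step 1: The efficient winner is agent 2 with value 83
Step 2: Other agents' values: [64, 43, 27]
Step 3: Pivot payment = max(others) = 64
Step 4: The winner pays 64

64


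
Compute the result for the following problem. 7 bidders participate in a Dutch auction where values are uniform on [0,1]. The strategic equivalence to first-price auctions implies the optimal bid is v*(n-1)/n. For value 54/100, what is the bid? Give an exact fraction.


Step 1: Dutch auctions are strategically equivalent to first-price auctions
Step 2: The equilibrium bid is b(v) = v*(n-1)/n
Step 3: b = 27/50 * 6/7
Step 4: b = 81/175

81/175


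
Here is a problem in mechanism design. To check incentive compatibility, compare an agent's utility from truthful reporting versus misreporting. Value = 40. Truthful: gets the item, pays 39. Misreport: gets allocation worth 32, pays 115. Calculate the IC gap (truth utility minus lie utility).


Step 1: U(truth) = value - payment = 40 - 39 = 1
Step 2: U(lie) = allocation - payment = 32 - 115 = -83
Step 3: IC gap = 1 - (-83) = 84

84


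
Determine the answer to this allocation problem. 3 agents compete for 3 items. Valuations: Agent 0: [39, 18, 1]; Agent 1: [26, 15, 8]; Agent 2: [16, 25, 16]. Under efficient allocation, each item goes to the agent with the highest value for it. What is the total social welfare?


Step 1: For each item, find the maximum value among all agents.
Step 2: Item 0 -> Agent 0 (value 39)
Step 3: Item 1 -> Agent 2 (value 25)
Step 4: Item 2 -> Agent 2 (value 16)
Step 5: Total welfare = 39 + 25 + 16 = 80

80


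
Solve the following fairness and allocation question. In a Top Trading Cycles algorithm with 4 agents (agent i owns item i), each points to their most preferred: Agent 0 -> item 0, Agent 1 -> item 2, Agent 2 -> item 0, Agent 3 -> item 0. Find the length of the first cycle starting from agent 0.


Step 1: Trace the pointer graph from agent 0: 0 -> 0
Step 2: A cycle is detected when we revisit agent 0
Step 3: The cycle is: 0 -> 0
Step 4: Cycle length = 1

1


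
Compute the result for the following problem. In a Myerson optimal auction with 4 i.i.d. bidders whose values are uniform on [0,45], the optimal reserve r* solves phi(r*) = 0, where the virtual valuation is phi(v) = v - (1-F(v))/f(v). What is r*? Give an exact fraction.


Step 1: For U[0,45], F(v) = v/45 and f(v) = 1/45
Step 2: phi(v) = v - (1 - v/45)/(1/45) = v - (45 - v) = 2v - 45
Step 3: Set phi(r*) = 0: 2r* - 45 = 0
Step 4: r* = 45/2 (the number of bidders n = 4 does not enter)

45/2


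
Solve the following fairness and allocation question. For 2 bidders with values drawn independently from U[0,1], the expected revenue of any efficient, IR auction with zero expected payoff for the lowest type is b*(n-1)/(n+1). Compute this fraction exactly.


Step 1: By Revenue Equivalence, expected revenue = b*(n-1)/(n+1)
Step 2: Substituting n = 2, b = 1
Step 3: Revenue = 1*(2-1)/(2+1) = 1*1/3
Step 4: Revenue = 1/3

1/3


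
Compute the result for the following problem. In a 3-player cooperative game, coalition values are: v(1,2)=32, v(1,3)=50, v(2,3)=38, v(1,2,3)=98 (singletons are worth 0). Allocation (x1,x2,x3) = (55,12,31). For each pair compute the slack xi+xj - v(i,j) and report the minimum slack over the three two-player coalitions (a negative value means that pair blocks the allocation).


Step 1: Slack for coalition (1,2): x1+x2 - v12 = 67 - 32 = 35
Step 2: Slack for coalition (1,3): x1+x3 - v13 = 86 - 50 = 36
Step 3: Slack for coalition (2,3): x2+x3 - v23 = 43 - 38 = 5
Step 4: Minimum slack = min(35, 36, 5) = 5, attained by (2,3); no pair can gain by deviating, so the allocation is in the core

5


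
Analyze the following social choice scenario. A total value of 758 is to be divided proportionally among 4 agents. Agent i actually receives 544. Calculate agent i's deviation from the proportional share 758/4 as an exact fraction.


Step 1: Proportional share = 758/4 = 379/2
Step 2: Agent's actual allocation = 544
Step 3: Excess = 544 - 379/2 = 709/2

709/2


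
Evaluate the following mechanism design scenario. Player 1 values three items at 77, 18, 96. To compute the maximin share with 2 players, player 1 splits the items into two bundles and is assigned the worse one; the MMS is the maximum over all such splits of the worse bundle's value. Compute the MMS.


Step 1: Item values = 77, 18, 96
Step 2: Enumerate all 2-bundle partitions and take the smaller bundle:
  Partition 1: {77} vs {18,96} -> bundles 77, 114; min = 77
  Partition 2: {18} vs {77,96} -> bundles 18, 173; min = 18
  Partition 3: {96} vs {77,18} -> bundles 96, 95; min = 95
Step 3: MMS = max(77, 18, 95) = 95

95


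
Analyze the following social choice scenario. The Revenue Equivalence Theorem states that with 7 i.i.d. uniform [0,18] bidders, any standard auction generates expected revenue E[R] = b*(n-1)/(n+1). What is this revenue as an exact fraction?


Step 1: By Revenue Equivalence, expected revenue = b*(n-1)/(n+1)
Step 2: Substituting n = 7, b = 18
Step 3: Revenue = 18*(7-1)/(7+1) = 18*6/8
Step 4: Revenue = 108/8 = 27/2

27/2


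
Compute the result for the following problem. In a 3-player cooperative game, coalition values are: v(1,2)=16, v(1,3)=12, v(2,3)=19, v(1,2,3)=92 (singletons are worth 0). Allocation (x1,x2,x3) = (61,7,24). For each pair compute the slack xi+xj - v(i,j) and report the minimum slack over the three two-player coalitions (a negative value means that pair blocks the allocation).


Step 1: Slack for coalition (1,2): x1+x2 - v12 = 68 - 16 = 52
Step 2: Slack for coalition (1,3): x1+x3 - v13 = 85 - 12 = 73
Step 3: Slack for coalition (2,3): x2+x3 - v23 = 31 - 19 = 12
Step 4: Minimum slack = min(52, 73, 12) = 12, attained by (2,3); no pair can gain by deviating, so the allocation is in the core

12


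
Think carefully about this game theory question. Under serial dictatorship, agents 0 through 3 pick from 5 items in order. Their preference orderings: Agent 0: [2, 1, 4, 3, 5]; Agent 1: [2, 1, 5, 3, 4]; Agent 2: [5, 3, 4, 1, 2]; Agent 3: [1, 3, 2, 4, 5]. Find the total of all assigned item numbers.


Step 1: Agent 0 picks item 2
Step 2: Agent 1 picks item 1
Step 3: Agent 2 picks item 5
Step 4: Agent 3 picks item 3
Step 5: Sum = 2 + 1 + 5 + 3 = 11

11


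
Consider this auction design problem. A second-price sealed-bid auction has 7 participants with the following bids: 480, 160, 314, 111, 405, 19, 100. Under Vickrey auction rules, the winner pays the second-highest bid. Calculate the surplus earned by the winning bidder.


Step 1: Sort bids in descending order: 480, 405, 314, 160, 111, 100, 19
Step 2: The winning bid is the highest: 480
Step 3: The payment equals the second-highest bid: 405
Step 4: Surplus = winner's bid - payment = 480 - 405 = 75

75


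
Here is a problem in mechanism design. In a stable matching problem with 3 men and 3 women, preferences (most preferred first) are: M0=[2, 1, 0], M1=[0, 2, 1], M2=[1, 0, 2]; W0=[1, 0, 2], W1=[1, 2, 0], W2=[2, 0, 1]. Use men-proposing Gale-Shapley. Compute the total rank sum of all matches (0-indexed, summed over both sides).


Step 1: Run Gale-Shapley (men propose, women hold best offer):
  M0 proposes to W2; she accepts
  M1 proposes to W0; she accepts
  M2 proposes to W1; she accepts
Step 2: Final matching: W0-M1, W1-M2, W2-M0
Step 3: 0-indexed ranks (man's rank of his match, then woman's): 0 + 0 + 0 + 1 + 0 + 1
Step 4: Total rank sum = 2

2
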